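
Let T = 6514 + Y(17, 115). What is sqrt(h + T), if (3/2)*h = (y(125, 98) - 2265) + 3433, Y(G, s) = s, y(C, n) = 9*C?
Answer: sqrt(73419)/3 ≈ 90.320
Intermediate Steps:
h = 4586/3 (h = 2*((9*125 - 2265) + 3433)/3 = 2*((1125 - 2265) + 3433)/3 = 2*(-1140 + 3433)/3 = (2/3)*2293 = 4586/3 ≈ 1528.7)
T = 6629 (T = 6514 + 115 = 6629)
sqrt(h + T) = sqrt(4586/3 + 6629) = sqrt(24473/3) = sqrt(73419)/3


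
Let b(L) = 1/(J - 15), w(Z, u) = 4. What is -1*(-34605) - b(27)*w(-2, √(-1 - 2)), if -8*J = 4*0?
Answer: 519079/15 ≈ 34605.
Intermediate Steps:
J = 0 (J = -0/2 = -⅛*0 = 0)
b(L) = -1/15 (b(L) = 1/(0 - 15) = 1/(-15) = -1/15)
-1*(-34605) - b(27)*w(-2, √(-1 - 2)) = -1*(-34605) - (-1)*4/15 = 34605 - 1*(-4/15) = 34605 + 4/15 = 519079/15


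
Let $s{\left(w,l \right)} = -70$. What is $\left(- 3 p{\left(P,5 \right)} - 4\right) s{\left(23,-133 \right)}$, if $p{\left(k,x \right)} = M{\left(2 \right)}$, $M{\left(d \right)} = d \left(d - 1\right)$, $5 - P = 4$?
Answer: $700$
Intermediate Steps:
$P = 1$ ($P = 5 - 4 = 1$)
$M{\left(d \right)} = d \left(-1 + d\right)$
$p{\left(k,x \right)} = 2$ ($p{\left(k,x \right)} = 2 \left(-1 + 2\right) = 2 \cdot 1 = 2$)
$\left(- 3 p{\left(P,5 \right)} - 4\right) s{\left(23,-133 \right)} = \left(\left(-3\right) 2 - 4\right) \left(-70\right) = \left(-6 - 4\right) \left(-70\right) = \left(-10\right) \left(-70\right) = 700$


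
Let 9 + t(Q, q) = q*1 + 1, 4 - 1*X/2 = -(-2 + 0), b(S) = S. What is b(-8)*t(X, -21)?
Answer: 232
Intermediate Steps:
X = 4 (X = 8 - (-2)*(-2 + 0) = 8 - (-2)*(-2) = 8 - 2*2 = 8 - 4 = 4)
t(Q, q) = -8 + q (t(Q, q) = -9 + (q*1 + 1) = -9 + (q + 1) = -9 + (1 + q) = -8 + q)
b(-8)*t(X, -21) = -8*(-8 - 21) = -8*(-29) = 232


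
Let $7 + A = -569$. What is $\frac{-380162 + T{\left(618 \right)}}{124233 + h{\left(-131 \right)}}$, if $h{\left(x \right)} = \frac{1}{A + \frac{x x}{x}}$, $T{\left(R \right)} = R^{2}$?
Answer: $\frac{622867}{43916365} \approx 0.014183$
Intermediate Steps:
$A = -576$ ($A = -7 - 569 = -576$)
$h{\left(x \right)} = \frac{1}{-576 + x}$ ($h{\left(x \right)} = \frac{1}{-576 + \frac{x x}{x}} = \frac{1}{-576 + \frac{x^{2}}{x}} = \frac{1}{-576 + x}$)
$\frac{-380162 + T{\left(618 \right)}}{124233 + h{\left(-131 \right)}} = \frac{-380162 + 618^{2}}{124233 + \frac{1}{-576 - 131}} = \frac{-380162 + 381924}{124233 + \frac{1}{-707}} = \frac{1762}{124233 - \frac{1}{707}} = \frac{1762}{\frac{87832730}{707}} = 1762 \cdot \frac{707}{87832730} = \frac{622867}{43916365}$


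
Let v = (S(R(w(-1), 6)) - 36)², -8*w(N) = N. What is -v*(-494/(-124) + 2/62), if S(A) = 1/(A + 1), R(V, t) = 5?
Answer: -3836675/744 ≈ -5156.8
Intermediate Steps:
w(N) = -N/8
S(A) = 1/(1 + A)
v = 46225/36 (v = (1/(1 + 5) - 36)² = (1/6 - 36)² = (⅙ - 36)² = (-215/6)² = 46225/36 ≈ 1284.0)
-v*(-494/(-124) + 2/62) = -46225*(-494/(-124) + 2/62)/36 = -46225*(-494*(-1/124) + 2*(1/62))/36 = -46225*(247/62 + 1/31)/36 = -46225*249/(36*62) = -1*3836675/744 = -3836675/744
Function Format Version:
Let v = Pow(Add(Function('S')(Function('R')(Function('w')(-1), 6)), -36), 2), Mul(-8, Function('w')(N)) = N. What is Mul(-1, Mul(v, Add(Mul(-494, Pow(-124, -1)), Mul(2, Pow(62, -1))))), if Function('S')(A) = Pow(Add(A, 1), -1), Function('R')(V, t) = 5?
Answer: Rational(-3836675, 744) ≈ -5156.8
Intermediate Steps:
Function('w')(N) = Mul(Rational(-1, 8), N)
Function('S')(A) = Pow(Add(1, A), -1)
v = Rational(46225, 36) (v = Pow(Add(Pow(Add(1, 5), -1), -36), 2) = Pow(Add(Pow(6, -1), -36), 2) = Pow(Add(Rational(1, 6), -36), 2) = Pow(Rational(-215, 6), 2) = Rational(46225, 36) ≈ 1284.0)
Mul(-1, Mul(v, Add(Mul(-494, Pow(-124, -1)), Mul(2, Pow(62, -1))))) = Mul(-1, Mul(Rational(46225, 36), Add(Mul(-494, Pow(-124, -1)), Mul(2, Pow(62, -1))))) = Mul(-1, Mul(Rational(46225, 36), Add(Mul(-494, Rational(-1, 124)), Mul(2, Rational(1, 62))))) = Mul(-1, Mul(Rational(46225, 36), Add(Rational(247, 62), Rational(1, 31)))) = Mul(-1, Mul(Rational(46225, 36), Rational(249, 62))) = Mul(-1, Rational(3836675, 744)) = Rational(-3836675, 744)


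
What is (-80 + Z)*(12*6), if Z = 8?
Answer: -5184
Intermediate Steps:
(-80 + Z)*(12*6) = (-80 + 8)*(12*6) = -72*72 = -5184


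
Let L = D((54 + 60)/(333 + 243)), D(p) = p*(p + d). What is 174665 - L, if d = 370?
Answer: 1609037399/9216 ≈ 1.7459e+5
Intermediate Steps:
D(p) = p*(370 + p) (D(p) = p*(p + 370) = p*(370 + p))
L = 675241/9216 (L = ((54 + 60)/(333 + 243))*(370 + (54 + 60)/(333 + 243)) = (114/576)*(370 + 114/576) = (114*(1/576))*(370 + 114*(1/576)) = 19*(370 + 19/96)/96 = (19/96)*(35539/96) = 675241/9216 ≈ 73.268)
174665 - L = 174665 - 1*675241/9216 = 174665 - 675241/9216 = 1609037399/9216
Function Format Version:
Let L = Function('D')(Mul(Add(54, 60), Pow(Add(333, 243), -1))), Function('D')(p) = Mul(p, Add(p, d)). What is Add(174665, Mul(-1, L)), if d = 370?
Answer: Rational(1609037399, 9216) ≈ 1.7459e+5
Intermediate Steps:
Function('D')(p) = Mul(p, Add(370, p)) (Function('D')(p) = Mul(p, Add(p, 370)) = Mul(p, Add(370, p)))
L = Rational(675241, 9216) (L = Mul(Mul(Add(54, 60), Pow(Add(333, 243), -1)), Add(370, Mul(Add(54, 60), Pow(Add(333, 243), -1)))) = Mul(Mul(114, Pow(576, -1)), Add(370, Mul(114, Pow(576, -1)))) = Mul(Mul(114, Rational(1, 576)), Add(370, Mul(114, Rational(1, 576)))) = Mul(Rational(19, 96), Add(370, Rational(19, 96))) = Mul(Rational(19, 96), Rational(35539, 96)) = Rational(675241, 9216) ≈ 73.268)
Add(174665, Mul(-1, L)) = Add(174665, Mul(-1, Rational(675241, 9216))) = Add(174665, Rational(-675241, 9216)) = Rational(1609037399, 9216)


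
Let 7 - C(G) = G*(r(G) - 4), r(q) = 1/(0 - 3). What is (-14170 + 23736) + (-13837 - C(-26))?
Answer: -12496/3 ≈ -4165.3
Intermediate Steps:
r(q) = -⅓ (r(q) = 1/(-3) = -⅓)
C(G) = 7 + 13*G/3 (C(G) = 7 - G*(-⅓ - 4) = 7 - G*(-13)/3 = 7 - (-13)*G/3 = 7 + 13*G/3)
(-14170 + 23736) + (-13837 - C(-26)) = (-14170 + 23736) + (-13837 - (7 + (13/3)*(-26))) = 9566 + (-13837 - (7 - 338/3)) = 9566 + (-13837 - 1*(-317/3)) = 9566 + (-13837 + 317/3) = 9566 - 41194/3 = -12496/3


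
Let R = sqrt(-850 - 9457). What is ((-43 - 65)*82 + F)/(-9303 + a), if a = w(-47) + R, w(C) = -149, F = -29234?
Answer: 360026680/89350611 + 38090*I*sqrt(10307)/89350611 ≈ 4.0294 + 0.043279*I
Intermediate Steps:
R = I*sqrt(10307) (R = sqrt(-10307) = I*sqrt(10307) ≈ 101.52*I)
a = -149 + I*sqrt(10307) ≈ -149.0 + 101.52*I
((-43 - 65)*82 + F)/(-9303 + a) = ((-43 - 65)*82 - 29234)/(-9303 + (-149 + I*sqrt(10307))) = (-108*82 - 29234)/(-9452 + I*sqrt(10307)) = (-8856 - 29234)/(-9452 + I*sqrt(10307)) = -38090/(-9452 + I*sqrt(10307))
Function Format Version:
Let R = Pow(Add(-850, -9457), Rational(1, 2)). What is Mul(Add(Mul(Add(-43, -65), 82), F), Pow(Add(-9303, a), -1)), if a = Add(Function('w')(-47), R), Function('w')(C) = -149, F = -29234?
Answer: Add(Rational(360026680, 89350611), Mul(Rational(38090, 89350611), I, Pow(10307, Rational(1, 2)))) ≈ Add(4.0294, Mul(0.043279, I))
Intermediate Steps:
R = Mul(I, Pow(10307, Rational(1, 2))) (R = Pow(-10307, Rational(1, 2)) = Mul(I, Pow(10307, Rational(1, 2))) ≈ Mul(101.52, I))
a = Add(-149, Mul(I, Pow(10307, Rational(1, 2)))) ≈ Add(-149.00, Mul(101.52, I))
Mul(Add(Mul(Add(-43, -65), 82), F), Pow(Add(-9303, a), -1)) = Mul(Add(Mul(Add(-43, -65), 82), -29234), Pow(Add(-9303, Add(-149, Mul(I, Pow(10307, Rational(1, 2))))), -1)) = Mul(Add(Mul(-108, 82), -29234), Pow(Add(-9452, Mul(I, Pow(10307, Rational(1, 2)))), -1)) = Mul(Add(-8856, -29234), Pow(Add(-9452, Mul(I, Pow(10307, Rational(1, 2)))), -1)) = Mul(-38090, Pow(Add(-9452, Mul(I, Pow(10307, Rational(1, 2)))), -1))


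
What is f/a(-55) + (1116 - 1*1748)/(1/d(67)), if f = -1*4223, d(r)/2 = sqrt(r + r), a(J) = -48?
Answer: 4223/48 - 1264*sqrt(134) ≈ -14544.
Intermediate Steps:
d(r) = 2*sqrt(2)*sqrt(r) (d(r) = 2*sqrt(r + r) = 2*sqrt(2*r) = 2*(sqrt(2)*sqrt(r)) = 2*sqrt(2)*sqrt(r))
f = -4223
f/a(-55) + (1116 - 1*1748)/(1/d(67)) = -4223/(-48) + (1116 - 1*1748)/(1/(2*sqrt(2)*sqrt(67))) = -4223*(-1/48) + (1116 - 1748)/(1/(2*sqrt(134))) = 4223/48 - 632*2*sqrt(134) = 4223/48 - 1264*sqrt(134)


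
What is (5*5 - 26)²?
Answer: 1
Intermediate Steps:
(5*5 - 26)² = (25 - 26)² = (-1)² = 1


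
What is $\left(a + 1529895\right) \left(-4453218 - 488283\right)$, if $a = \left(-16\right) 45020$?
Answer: $-4000515672075$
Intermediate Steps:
$a = -720320$
$\left(a + 1529895\right) \left(-4453218 - 488283\right) = \left(-720320 + 1529895\right) \left(-4453218 - 488283\right) = 809575 \left(-4941501\right) = -4000515672075$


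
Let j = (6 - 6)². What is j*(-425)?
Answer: 0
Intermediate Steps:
j = 0 (j = 0² = 0)
j*(-425) = 0*(-425) = 0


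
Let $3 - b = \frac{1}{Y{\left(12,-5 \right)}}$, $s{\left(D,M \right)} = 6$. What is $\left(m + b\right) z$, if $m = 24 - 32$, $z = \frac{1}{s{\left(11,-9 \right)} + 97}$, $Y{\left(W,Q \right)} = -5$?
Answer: $- \frac{24}{515} \approx -0.046602$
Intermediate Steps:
$z = \frac{1}{103}$ ($z = \frac{1}{6 + 97} = \frac{1}{103} \approx 0.0097087$)
$m = -8$
$b = \frac{16}{5}$ ($b = 3 - \frac{1}{-5} = 3 - - \frac{1}{5} = 3 + \frac{1}{5} = \frac{16}{5} \approx 3.2$)
$\left(m + b\right) z = \left(-8 + \frac{16}{5}\right) \frac{1}{103} = \left(- \frac{24}{5}\right) \frac{1}{103} = - \frac{24}{515}$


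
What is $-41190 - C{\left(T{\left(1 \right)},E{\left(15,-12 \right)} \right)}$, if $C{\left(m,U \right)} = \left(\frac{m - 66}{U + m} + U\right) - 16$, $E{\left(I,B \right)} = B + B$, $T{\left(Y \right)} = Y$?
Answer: $- \frac{946515}{23} \approx -41153.0$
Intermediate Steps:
$E{\left(I,B \right)} = 2 B$
$C{\left(m,U \right)} = -16 + U + \frac{-66 + m}{U + m}$ ($C{\left(m,U \right)} = \left(\frac{-66 + m}{U + m} + U\right) - 16 = \left(U + \frac{-66 + m}{U + m}\right) - 16 = -16 + U + \frac{-66 + m}{U + m}$)
$-41190 - C{\left(T{\left(1 \right)},E{\left(15,-12 \right)} \right)} = -41190 - \frac{-66 + \left(2 \left(-12\right)\right)^{2} - 16 \cdot 2 \left(-12\right) - 15 + 2 \left(-12\right) 1}{2 \left(-12\right) + 1} = -41190 - \frac{-66 + \left(-24\right)^{2} - -384 - 15 - 24}{-24 + 1} = -41190 - \frac{-66 + 576 + 384 - 15 - 24}{-23} = -41190 - \left(- \frac{1}{23}\right) 855 = -41190 - - \frac{855}{23} = -41190 + \frac{855}{23} = - \frac{946515}{23}$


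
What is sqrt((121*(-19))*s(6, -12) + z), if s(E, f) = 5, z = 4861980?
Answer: sqrt(4850485) ≈ 2202.4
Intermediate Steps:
sqrt((121*(-19))*s(6, -12) + z) = sqrt((121*(-19))*5 + 4861980) = sqrt(-2299*5 + 4861980) = sqrt(-11495 + 4861980) = sqrt(4850485)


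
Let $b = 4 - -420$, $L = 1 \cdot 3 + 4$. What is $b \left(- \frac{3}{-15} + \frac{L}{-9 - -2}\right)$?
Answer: $- \frac{1696}{5} \approx -339.2$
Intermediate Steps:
$L = 7$ ($L = 3 + 4 = 7$)
$b = 424$ ($b = 4 + 420 = 424$)
$b \left(- \frac{3}{-15} + \frac{L}{-9 - -2}\right) = 424 \left(- \frac{3}{-15} + \frac{7}{-9 - -2}\right) = 424 \left(\left(-3\right) \left(- \frac{1}{15}\right) + \frac{7}{-9 + 2}\right) = 424 \left(\frac{1}{5} + \frac{7}{-7}\right) = 424 \left(\frac{1}{5} + 7 \left(- \frac{1}{7}\right)\right) = 424 \left(\frac{1}{5} - 1\right) = 424 \left(- \frac{4}{5}\right) = - \frac{1696}{5}$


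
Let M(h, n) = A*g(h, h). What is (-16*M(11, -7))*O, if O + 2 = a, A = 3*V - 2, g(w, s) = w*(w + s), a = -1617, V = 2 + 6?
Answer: 137912896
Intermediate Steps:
V = 8
g(w, s) = w*(s + w)
A = 22 (A = 3*8 - 2 = 24 - 2 = 22)
O = -1619 (O = -2 - 1617 = -1619)
M(h, n) = 44*h² (M(h, n) = 22*(h*(h + h)) = 22*(h*(2*h)) = 22*(2*h²) = 44*h²)
(-16*M(11, -7))*O = -704*11²*(-1619) = -704*121*(-1619) = -16*5324*(-1619) = -85184*(-1619) = 137912896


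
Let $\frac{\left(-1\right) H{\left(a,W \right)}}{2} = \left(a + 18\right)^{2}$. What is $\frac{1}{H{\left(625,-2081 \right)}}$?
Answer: $- \frac{1}{826898} \approx -1.2093 \cdot 10^{-6}$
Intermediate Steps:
$H{\left(a,W \right)} = - 2 \left(18 + a\right)^{2}$ ($H{\left(a,W \right)} = - 2 \left(a + 18\right)^{2} = - 2 \left(18 + a\right)^{2}$)
$\frac{1}{H{\left(625,-2081 \right)}} = \frac{1}{\left(-2\right) \left(18 + 625\right)^{2}} = \frac{1}{\left(-2\right) 643^{2}} = \frac{1}{\left(-2\right) 413449} = \frac{1}{-826898} = - \frac{1}{826898}$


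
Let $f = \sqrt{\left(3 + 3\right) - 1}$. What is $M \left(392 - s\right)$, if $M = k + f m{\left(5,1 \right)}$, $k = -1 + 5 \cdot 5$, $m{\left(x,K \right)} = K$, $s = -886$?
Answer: $30672 + 1278 \sqrt{5} \approx 33530.0$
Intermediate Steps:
$k = 24$ ($k = -1 + 25 = 24$)
$f = \sqrt{5}$ ($f = \sqrt{6 - 1} = \sqrt{5} \approx 2.2361$)
$M = 24 + \sqrt{5}$ ($M = 24 + \sqrt{5} \cdot 1 = 24 + \sqrt{5} \approx 26.236$)
$M \left(392 - s\right) = \left(24 + \sqrt{5}\right) \left(392 - -886\right) = \left(24 + \sqrt{5}\right) \left(392 + 886\right) = \left(24 + \sqrt{5}\right) 1278 = 30672 + 1278 \sqrt{5}$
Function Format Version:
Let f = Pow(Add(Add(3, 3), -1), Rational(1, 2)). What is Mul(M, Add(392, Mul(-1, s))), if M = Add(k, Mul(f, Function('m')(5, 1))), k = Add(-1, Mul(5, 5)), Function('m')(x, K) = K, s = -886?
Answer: Add(30672, Mul(1278, Pow(5, Rational(1, 2)))) ≈ 33530.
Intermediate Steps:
k = 24 (k = Add(-1, 25) = 24)
f = Pow(5, Rational(1, 2)) (f = Pow(Add(6, -1), Rational(1, 2)) = Pow(5, Rational(1, 2)) ≈ 2.2361)
M = Add(24, Pow(5, Rational(1, 2))) (M = Add(24, Mul(Pow(5, Rational(1, 2)), 1)) = Add(24, Pow(5, Rational(1, 2))) ≈ 26.236)
Mul(M, Add(392, Mul(-1, s))) = Mul(Add(24, Pow(5, Rational(1, 2))), Add(392, Mul(-1, -886))) = Mul(Add(24, Pow(5, Rational(1, 2))), Add(392, 886)) = Mul(Add(24, Pow(5, Rational(1, 2))), 1278) = Add(30672, Mul(1278, Pow(5, Rational(1, 2))))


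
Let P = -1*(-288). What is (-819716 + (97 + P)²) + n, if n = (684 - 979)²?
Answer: -584466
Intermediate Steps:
P = 288
n = 87025 (n = (-295)² = 87025)
(-819716 + (97 + P)²) + n = (-819716 + (97 + 288)²) + 87025 = (-819716 + 385²) + 87025 = (-819716 + 148225) + 87025 = -671491 + 87025 = -584466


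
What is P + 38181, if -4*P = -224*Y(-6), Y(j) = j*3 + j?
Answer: 36837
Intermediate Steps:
Y(j) = 4*j (Y(j) = 3*j + j = 4*j)
P = -1344 (P = -(-56)*4*(-6) = -(-56)*(-24) = -1/4*5376 = -1344)
P + 38181 = -1344 + 38181 = 36837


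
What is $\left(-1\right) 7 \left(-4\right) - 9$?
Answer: $19$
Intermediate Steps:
$\left(-1\right) 7 \left(-4\right) - 9 = \left(-7\right) \left(-4\right) - 9 = 28 - 9 = 19$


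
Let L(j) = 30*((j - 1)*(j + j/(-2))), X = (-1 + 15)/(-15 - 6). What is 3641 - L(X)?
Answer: 10873/3 ≈ 3624.3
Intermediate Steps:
X = -⅔ (X = 14/(-21) = 14*(-1/21) = -⅔ ≈ -0.66667)
L(j) = 15*j*(-1 + j) (L(j) = 30*((-1 + j)*(j + j*(-½))) = 30*((-1 + j)*(j - j/2)) = 30*((-1 + j)*(j/2)) = 30*(j*(-1 + j)/2) = 15*j*(-1 + j))
3641 - L(X) = 3641 - 15*(-2)*(-1 - ⅔)/3 = 3641 - 15*(-2)*(-5)/(3*3) = 3641 - 1*50/3 = 3641 - 50/3 = 10873/3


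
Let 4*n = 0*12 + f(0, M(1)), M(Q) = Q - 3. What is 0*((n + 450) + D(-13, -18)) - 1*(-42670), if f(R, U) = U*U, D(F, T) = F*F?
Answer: 42670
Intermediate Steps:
D(F, T) = F²
M(Q) = -3 + Q
f(R, U) = U²
n = 1 (n = (0*12 + (-3 + 1)²)/4 = (0 + (-2)²)/4 = (0 + 4)/4 = (¼)*4 = 1)
0*((n + 450) + D(-13, -18)) - 1*(-42670) = 0*((1 + 450) + (-13)²) - 1*(-42670) = 0*(451 + 169) + 42670 = 0*620 + 42670 = 0 + 42670 = 42670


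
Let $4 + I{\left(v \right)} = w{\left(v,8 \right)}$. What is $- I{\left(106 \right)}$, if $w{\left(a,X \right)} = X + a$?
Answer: $-110$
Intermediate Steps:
$I{\left(v \right)} = 4 + v$ ($I{\left(v \right)} = -4 + \left(8 + v\right) = 4 + v$)
$- I{\left(106 \right)} = - (4 + 106) = \left(-1\right) 110 = -110$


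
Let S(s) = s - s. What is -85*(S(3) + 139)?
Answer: -11815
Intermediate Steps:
S(s) = 0
-85*(S(3) + 139) = -85*(0 + 139) = -85*139 = -11815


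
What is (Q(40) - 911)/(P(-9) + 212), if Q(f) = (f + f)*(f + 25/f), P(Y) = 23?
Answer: 2339/235 ≈ 9.9532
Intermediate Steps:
Q(f) = 2*f*(f + 25/f) (Q(f) = (2*f)*(f + 25/f) = 2*f*(f + 25/f))
(Q(40) - 911)/(P(-9) + 212) = ((50 + 2*40²) - 911)/(23 + 212) = ((50 + 2*1600) - 911)/235 = ((50 + 3200) - 911)*(1/235) = (3250 - 911)*(1/235) = 2339*(1/235) = 2339/235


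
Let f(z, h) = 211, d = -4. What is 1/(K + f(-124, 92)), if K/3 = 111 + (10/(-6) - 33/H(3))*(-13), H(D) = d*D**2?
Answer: 4/2293 ≈ 0.0017444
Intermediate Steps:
H(D) = -4*D**2
K = 1449/4 (K = 3*(111 + (10/(-6) - 33/((-4*3**2)))*(-13)) = 3*(111 + (10*(-1/6) - 33/((-4*9)))*(-13)) = 3*(111 + (-5/3 - 33/(-36))*(-13)) = 3*(111 + (-5/3 - 33*(-1/36))*(-13)) = 3*(111 + (-5/3 + 11/12)*(-13)) = 3*(111 - 3/4*(-13)) = 3*(111 + 39/4) = 3*(483/4) = 1449/4 ≈ 362.25)
1/(K + f(-124, 92)) = 1/(1449/4 + 211) = 1/(2293/4) = 4/2293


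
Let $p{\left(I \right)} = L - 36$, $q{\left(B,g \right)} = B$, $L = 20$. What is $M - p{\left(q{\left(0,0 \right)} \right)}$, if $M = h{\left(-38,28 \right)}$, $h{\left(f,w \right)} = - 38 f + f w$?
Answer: $396$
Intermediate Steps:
$p{\left(I \right)} = -16$ ($p{\left(I \right)} = 20 - 36 = -16$)
$M = 380$ ($M = - 38 \left(-38 + 28\right) = \left(-38\right) \left(-10\right) = 380$)
$M - p{\left(q{\left(0,0 \right)} \right)} = 380 - -16 = 380 + 16 = 396$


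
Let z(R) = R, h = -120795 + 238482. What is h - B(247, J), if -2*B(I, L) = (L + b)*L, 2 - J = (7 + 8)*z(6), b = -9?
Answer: 121955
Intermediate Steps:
h = 117687
J = -88 (J = 2 - (7 + 8)*6 = 2 - 15*6 = 2 - 1*90 = 2 - 90 = -88)
B(I, L) = -L*(-9 + L)/2 (B(I, L) = -(L - 9)*L/2 = -(-9 + L)*L/2 = -L*(-9 + L)/2)
h - B(247, J) = 117687 - (-88)*(9 - 1*(-88))/2 = 117687 - (-88)*(9 + 88)/2 = 117687 - (-88)*97/2 = 117687 - 1*(-4268) = 117687 + 4268 = 121955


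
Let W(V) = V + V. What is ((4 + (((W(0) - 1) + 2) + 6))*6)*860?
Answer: 56760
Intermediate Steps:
W(V) = 2*V
((4 + (((W(0) - 1) + 2) + 6))*6)*860 = ((4 + (((2*0 - 1) + 2) + 6))*6)*860 = ((4 + (((0 - 1) + 2) + 6))*6)*860 = ((4 + ((-1 + 2) + 6))*6)*860 = ((4 + (1 + 6))*6)*860 = ((4 + 7)*6)*860 = (11*6)*860 = 66*860 = 56760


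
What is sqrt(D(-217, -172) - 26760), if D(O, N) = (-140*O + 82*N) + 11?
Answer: I*sqrt(10473) ≈ 102.34*I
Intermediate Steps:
D(O, N) = 11 - 140*O + 82*N
sqrt(D(-217, -172) - 26760) = sqrt((11 - 140*(-217) + 82*(-172)) - 26760) = sqrt((11 + 30380 - 14104) - 26760) = sqrt(16287 - 26760) = sqrt(-10473) = I*sqrt(10473)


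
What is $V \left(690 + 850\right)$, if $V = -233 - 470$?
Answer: $-1082620$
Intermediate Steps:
$V = -703$
$V \left(690 + 850\right) = - 703 \left(690 + 850\right) = \left(-703\right) 1540 = -1082620$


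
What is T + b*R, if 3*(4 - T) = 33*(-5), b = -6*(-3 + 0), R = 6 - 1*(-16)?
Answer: 455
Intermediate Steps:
R = 22 (R = 6 + 16 = 22)
b = 18 (b = -6*(-3) = 18)
T = 59 (T = 4 - 11*(-5) = 4 - 1/3*(-165) = 4 + 55 = 59)
T + b*R = 59 + 18*22 = 59 + 396 = 455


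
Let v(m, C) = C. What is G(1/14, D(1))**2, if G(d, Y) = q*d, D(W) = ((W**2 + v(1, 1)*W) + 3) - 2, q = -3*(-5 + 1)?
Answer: 36/49 ≈ 0.73469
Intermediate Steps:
q = 12 (q = -3*(-4) = 12)
D(W) = 1 + W + W**2 (D(W) = ((W**2 + 1*W) + 3) - 2 = ((W**2 + W) + 3) - 2 = ((W + W**2) + 3) - 2 = (3 + W + W**2) - 2 = 1 + W + W**2)
G(d, Y) = 12*d
G(1/14, D(1))**2 = (12/14)**2 = (12*(1/14))**2 = (6/7)**2 = 36/49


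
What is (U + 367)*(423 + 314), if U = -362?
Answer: 3685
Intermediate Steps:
(U + 367)*(423 + 314) = (-362 + 367)*(423 + 314) = 5*737 = 3685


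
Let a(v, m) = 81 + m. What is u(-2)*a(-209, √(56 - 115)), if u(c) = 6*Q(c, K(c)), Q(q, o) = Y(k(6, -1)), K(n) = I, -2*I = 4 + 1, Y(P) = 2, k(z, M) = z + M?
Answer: 972 + 12*I*√59 ≈ 972.0 + 92.174*I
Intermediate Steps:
k(z, M) = M + z
I = -5/2 (I = -(4 + 1)/2 = -½*5 = -5/2 ≈ -2.5000)
K(n) = -5/2
Q(q, o) = 2
u(c) = 12 (u(c) = 6*2 = 12)
u(-2)*a(-209, √(56 - 115)) = 12*(81 + √(56 - 115)) = 12*(81 + √(-59)) = 12*(81 + I*√59) = 972 + 12*I*√59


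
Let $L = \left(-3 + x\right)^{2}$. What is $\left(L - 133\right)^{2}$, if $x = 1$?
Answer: $16641$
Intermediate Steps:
$L = 4$ ($L = \left(-3 + 1\right)^{2} = \left(-2\right)^{2} = 4$)
$\left(L - 133\right)^{2} = \left(4 - 133\right)^{2} = \left(-129\right)^{2} = 16641$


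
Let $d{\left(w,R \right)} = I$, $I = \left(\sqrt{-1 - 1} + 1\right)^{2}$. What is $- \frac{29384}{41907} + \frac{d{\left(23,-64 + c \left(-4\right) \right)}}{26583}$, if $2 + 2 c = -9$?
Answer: $- \frac{260385593}{371337927} + \frac{2 i \sqrt{2}}{26583} \approx -0.70121 + 0.0001064 i$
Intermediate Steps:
$c = - \frac{11}{2}$ ($c = -1 + \frac{1}{2} \left(-9\right) = -1 - \frac{9}{2} = - \frac{11}{2} \approx -5.5$)
$I = \left(1 + i \sqrt{2}\right)^{2}$ ($I = \left(\sqrt{-2} + 1\right)^{2} = \left(i \sqrt{2} + 1\right)^{2} = \left(1 + i \sqrt{2}\right)^{2} \approx -1.0 + 2.8284 i$)
$d{\left(w,R \right)} = \left(1 + i \sqrt{2}\right)^{2}$
$- \frac{29384}{41907} + \frac{d{\left(23,-64 + c \left(-4\right) \right)}}{26583} = - \frac{29384}{41907} + \frac{\left(1 + i \sqrt{2}\right)^{2}}{26583}$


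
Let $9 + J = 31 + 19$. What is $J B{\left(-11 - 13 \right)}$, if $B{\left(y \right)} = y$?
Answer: $-984$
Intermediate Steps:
$J = 41$ ($J = -9 + \left(31 + 19\right) = -9 + 50 = 41$)
$J B{\left(-11 - 13 \right)} = 41 \left(-11 - 13\right) = 41 \left(-24\right) = -984$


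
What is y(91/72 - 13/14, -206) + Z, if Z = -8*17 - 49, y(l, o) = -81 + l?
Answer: -133895/504 ≈ -265.66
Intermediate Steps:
Z = -185 (Z = -136 - 49 = -185)
y(91/72 - 13/14, -206) + Z = (-81 + (91/72 - 13/14)) - 185 = (-81 + 169/504) - 185 = -40655/504 - 185 = -133895/504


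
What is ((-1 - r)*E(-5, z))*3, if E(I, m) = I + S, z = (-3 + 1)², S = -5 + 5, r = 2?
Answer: 45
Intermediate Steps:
S = 0
z = 4 (z = (-2)² = 4)
E(I, m) = I (E(I, m) = I + 0 = I)
((-1 - r)*E(-5, z))*3 = ((-1 - 1*2)*(-5))*3 = ((-1 - 2)*(-5))*3 = -3*(-5)*3 = 15*3 = 45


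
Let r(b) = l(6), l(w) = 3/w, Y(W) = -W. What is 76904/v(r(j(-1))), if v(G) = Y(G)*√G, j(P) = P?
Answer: -153808*√2 ≈ -2.1752e+5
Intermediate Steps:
r(b) = ½ (r(b) = 3/6 = 3*(⅙) = ½)
v(G) = -G^(3/2) (v(G) = (-G)*√G = -G^(3/2))
76904/v(r(j(-1))) = 76904/((-(½)^(3/2))) = 76904/((-√2/4)) = 76904*(-2*√2) = -153808*√2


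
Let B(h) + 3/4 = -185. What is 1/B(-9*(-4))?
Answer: -4/743 ≈ -0.0053836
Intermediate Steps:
B(h) = -743/4 (B(h) = -3/4 - 185 = -743/4)
1/B(-9*(-4)) = 1/(-743/4) = -4/743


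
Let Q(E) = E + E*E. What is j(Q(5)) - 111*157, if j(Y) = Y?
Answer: -17397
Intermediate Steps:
Q(E) = E + E²
j(Q(5)) - 111*157 = 5*(1 + 5) - 111*157 = 5*6 - 17427 = 30 - 17427 = -17397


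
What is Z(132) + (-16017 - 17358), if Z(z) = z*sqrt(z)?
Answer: -33375 + 264*sqrt(33) ≈ -31858.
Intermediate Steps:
Z(z) = z**(3/2)
Z(132) + (-16017 - 17358) = 132**(3/2) + (-16017 - 17358) = 264*sqrt(33) - 33375 = -33375 + 264*sqrt(33)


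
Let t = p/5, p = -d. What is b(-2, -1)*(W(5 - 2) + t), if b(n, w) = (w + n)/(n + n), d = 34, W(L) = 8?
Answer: 9/10 ≈ 0.90000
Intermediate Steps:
p = -34 (p = -1*34 = -34)
b(n, w) = (n + w)/(2*n) (b(n, w) = (n + w)/((2*n)) = (n + w)*(1/(2*n)) = (n + w)/(2*n))
t = -34/5 ≈ -6.8000
b(-2, -1)*(W(5 - 2) + t) = ((½)*(-2 - 1)/(-2))*(8 - 34/5) = ((½)*(-½)*(-3))*(6/5) = (¾)*(6/5) = 9/10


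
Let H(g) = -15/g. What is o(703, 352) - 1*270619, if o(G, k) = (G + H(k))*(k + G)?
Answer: 165792367/352 ≈ 4.7100e+5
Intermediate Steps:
o(G, k) = (G + k)*(G - 15/k) (o(G, k) = (G - 15/k)*(k + G) = (G - 15/k)*(G + k) = (G + k)*(G - 15/k))
o(703, 352) - 1*270619 = (-15 + 703² + 703*352 - 15*703/352) - 1*270619 = (-15 + 494209 + 247456 - 15*703*1/352) - 270619 = (-15 + 494209 + 247456 - 10545/352) - 270619 = 261050255/352 - 270619 = 165792367/352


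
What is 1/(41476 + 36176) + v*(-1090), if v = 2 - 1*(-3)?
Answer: -423203399/77652 ≈ -5450.0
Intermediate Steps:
v = 5 (v = 2 + 3 = 5)
1/(41476 + 36176) + v*(-1090) = 1/(41476 + 36176) + 5*(-1090) = 1/77652 - 5450 = -423203399/77652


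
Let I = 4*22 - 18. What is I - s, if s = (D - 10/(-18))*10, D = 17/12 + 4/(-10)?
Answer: 977/18 ≈ 54.278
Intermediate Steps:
D = 61/60 (D = 17*(1/12) + 4*(-⅒) = 17/12 - ⅖ = 61/60 ≈ 1.0167)
I = 70 (I = 88 - 18 = 70)
s = 283/18 (s = (61/60 - 10/(-18))*10 = (61/60 - 10*(-1/18))*10 = (61/60 + 5/9)*10 = (283/180)*10 = 283/18 ≈ 15.722)
I - s = 70 - 1*283/18 = 70 - 283/18 = 977/18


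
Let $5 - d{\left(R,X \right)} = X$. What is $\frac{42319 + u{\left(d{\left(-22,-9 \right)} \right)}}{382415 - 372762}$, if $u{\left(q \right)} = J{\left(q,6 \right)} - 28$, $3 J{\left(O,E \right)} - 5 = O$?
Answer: $\frac{126892}{28959} \approx 4.3818$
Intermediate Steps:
$d{\left(R,X \right)} = 5 - X$
$J{\left(O,E \right)} = \frac{5}{3} + \frac{O}{3}$
$u{\left(q \right)} = - \frac{79}{3} + \frac{q}{3}$ ($u{\left(q \right)} = \left(\frac{5}{3} + \frac{q}{3}\right) - 28 = - \frac{79}{3} + \frac{q}{3}$)
$\frac{42319 + u{\left(d{\left(-22,-9 \right)} \right)}}{382415 - 372762} = \frac{42319 - \left(\frac{79}{3} - \frac{5 - -9}{3}\right)}{382415 - 372762} = \frac{42319 - \left(\frac{79}{3} - \frac{5 + 9}{3}\right)}{9653} = \left(42319 + \left(- \frac{79}{3} + \frac{1}{3} \cdot 14\right)\right) \frac{1}{9653} = \left(42319 + \left(- \frac{79}{3} + \frac{14}{3}\right)\right) \frac{1}{9653} = \left(42319 - \frac{65}{3}\right) \frac{1}{9653} = \frac{126892}{3} \cdot \frac{1}{9653} = \frac{126892}{28959}$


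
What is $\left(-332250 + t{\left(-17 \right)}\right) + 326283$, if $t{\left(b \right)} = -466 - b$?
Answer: $-6416$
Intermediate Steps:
$\left(-332250 + t{\left(-17 \right)}\right) + 326283 = \left(-332250 - 449\right) + 326283 = -332699 + 326283 = -6416$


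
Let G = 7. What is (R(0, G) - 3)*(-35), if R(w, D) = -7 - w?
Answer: 350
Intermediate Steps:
(R(0, G) - 3)*(-35) = ((-7 - 1*0) - 3)*(-35) = ((-7 + 0) - 3)*(-35) = (-7 - 3)*(-35) = -10*(-35) = 350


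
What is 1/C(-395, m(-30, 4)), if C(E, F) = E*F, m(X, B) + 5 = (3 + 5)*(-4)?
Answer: 1/14615 ≈ 6.8423e-5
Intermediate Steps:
m(X, B) = -37 (m(X, B) = -5 + (3 + 5)*(-4) = -5 + 8*(-4) = -5 - 32 = -37)
1/C(-395, m(-30, 4)) = 1/(-395*(-37)) = 1/14615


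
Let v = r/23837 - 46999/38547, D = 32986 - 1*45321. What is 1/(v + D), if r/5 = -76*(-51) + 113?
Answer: -918844839/11334302584313 ≈ -8.1068e-5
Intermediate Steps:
r = 19945 (r = 5*(-76*(-51) + 113) = 5*(3876 + 113) = 5*3989 = 19945)
D = -12335 (D = 32986 - 45321 = -12335)
v = -351495248/918844839 (v = 19945/23837 - 46999/38547 = -351495248/918844839 ≈ -0.38254)
1/(v + D) = 1/(-351495248/918844839 - 12335) = 1/(-11334302584313/918844839) = -918844839/11334302584313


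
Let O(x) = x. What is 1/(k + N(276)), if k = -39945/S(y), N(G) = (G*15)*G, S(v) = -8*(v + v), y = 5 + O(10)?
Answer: 16/18284903 ≈ 8.7504e-7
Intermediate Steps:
y = 15 (y = 5 + 10 = 15)
S(v) = -16*v
N(G) = 15*G² (N(G) = (15*G)*G = 15*G²)
k = 2663/16 (k = -39945/((-16*15)) = -39945/(-240) = -39945*(-1/240) = 2663/16 ≈ 166.44)
1/(k + N(276)) = 1/(2663/16 + 15*276²) = 1/(2663/16 + 15*76176) = 1/(2663/16 + 1142640) = 1/(18284903/16) = 16/18284903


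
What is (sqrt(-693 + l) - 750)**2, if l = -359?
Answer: 561448 - 3000*I*sqrt(263) ≈ 5.6145e+5 - 48652.0*I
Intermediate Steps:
(sqrt(-693 + l) - 750)**2 = (sqrt(-693 - 359) - 750)**2 = (sqrt(-1052) - 750)**2 = (2*I*sqrt(263) - 750)**2 = (-750 + 2*I*sqrt(263))**2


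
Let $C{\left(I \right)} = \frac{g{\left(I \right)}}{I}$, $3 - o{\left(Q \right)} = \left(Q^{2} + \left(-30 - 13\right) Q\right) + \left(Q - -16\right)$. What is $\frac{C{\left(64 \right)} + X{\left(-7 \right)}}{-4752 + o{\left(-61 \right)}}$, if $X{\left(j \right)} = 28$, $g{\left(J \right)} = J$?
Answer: $- \frac{29}{11048} \approx -0.0026249$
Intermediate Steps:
$o{\left(Q \right)} = -13 - Q^{2} + 42 Q$ ($o{\left(Q \right)} = 3 - \left(\left(Q^{2} + \left(-30 - 13\right) Q\right) + \left(Q - -16\right)\right) = 3 - \left(\left(Q^{2} + \left(-30 - 13\right) Q\right) + \left(Q + 16\right)\right) = 3 - \left(\left(Q^{2} - 43 Q\right) + \left(16 + Q\right)\right) = 3 - \left(16 + Q^{2} - 42 Q\right) = -13 - Q^{2} + 42 Q$)
$C{\left(I \right)} = 1$ ($C{\left(I \right)} = \frac{I}{I} = 1$)
$\frac{C{\left(64 \right)} + X{\left(-7 \right)}}{-4752 + o{\left(-61 \right)}} = \frac{1 + 28}{-4752 - 6296} = \frac{29}{-4752 - 6296} = \frac{29}{-11048} = 29 \left(- \frac{1}{11048}\right) = - \frac{29}{11048}$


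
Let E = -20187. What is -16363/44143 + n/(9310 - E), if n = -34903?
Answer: -2023382540/1302086071 ≈ -1.5540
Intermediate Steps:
-16363/44143 + n/(9310 - E) = -16363/44143 - 34903/(9310 - 1*(-20187)) = -16363*1/44143 - 34903/(9310 + 20187) = -16363/44143 - 34903/29497 = -2023382540/1302086071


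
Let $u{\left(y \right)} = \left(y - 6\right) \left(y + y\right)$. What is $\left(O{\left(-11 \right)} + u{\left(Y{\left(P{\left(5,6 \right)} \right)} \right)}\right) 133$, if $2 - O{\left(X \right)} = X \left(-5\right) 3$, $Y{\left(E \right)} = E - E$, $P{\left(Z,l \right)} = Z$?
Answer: $-21679$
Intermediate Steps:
$Y{\left(E \right)} = 0$
$O{\left(X \right)} = 2 + 15 X$ ($O{\left(X \right)} = 2 - X \left(-5\right) 3 = 2 - - 5 X 3 = 2 - - 15 X = 2 + 15 X$)
$u{\left(y \right)} = 2 y \left(-6 + y\right)$ ($u{\left(y \right)} = \left(-6 + y\right) 2 y = 2 y \left(-6 + y\right)$)
$\left(O{\left(-11 \right)} + u{\left(Y{\left(P{\left(5,6 \right)} \right)} \right)}\right) 133 = \left(\left(2 + 15 \left(-11\right)\right) + 2 \cdot 0 \left(-6 + 0\right)\right) 133 = \left(\left(2 - 165\right) + 2 \cdot 0 \left(-6\right)\right) 133 = \left(-163 + 0\right) 133 = \left(-163\right) 133 = -21679$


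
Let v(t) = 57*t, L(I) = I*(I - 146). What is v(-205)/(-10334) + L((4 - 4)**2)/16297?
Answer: 11685/10334 ≈ 1.1307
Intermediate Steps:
L(I) = I*(-146 + I)
v(-205)/(-10334) + L((4 - 4)**2)/16297 = (57*(-205))/(-10334) + ((4 - 4)**2*(-146 + (4 - 4)**2))/16297 = -11685*(-1/10334) + (0**2*(-146 + 0**2))*(1/16297) = 11685/10334 + (0*(-146 + 0))*(1/16297) = 11685/10334 + (0*(-146))*(1/16297) = 11685/10334 + 0*(1/16297) = 11685/10334 + 0 = 11685/10334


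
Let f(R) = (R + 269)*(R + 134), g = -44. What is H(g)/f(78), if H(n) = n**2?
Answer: 484/18391 ≈ 0.026317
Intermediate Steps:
f(R) = (134 + R)*(269 + R) (f(R) = (269 + R)*(134 + R) = (134 + R)*(269 + R))
H(g)/f(78) = (-44)**2/(36046 + 78**2 + 403*78) = 1936/(36046 + 6084 + 31434) = 1936/73564 = 1936*(1/73564) = 484/18391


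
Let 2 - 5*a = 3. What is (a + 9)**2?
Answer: 1936/25 ≈ 77.440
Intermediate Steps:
a = -1/5 (a = 2/5 - 1/5*3 = 2/5 - 3/5 = -1/5 ≈ -0.20000)
(a + 9)**2 = (-1/5 + 9)**2 = (44/5)**2 = 1936/25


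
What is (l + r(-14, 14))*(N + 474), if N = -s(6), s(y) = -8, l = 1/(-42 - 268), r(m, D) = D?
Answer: 1045699/155 ≈ 6746.4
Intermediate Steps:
l = -1/310 (l = 1/(-310) = -1/310 ≈ -0.0032258)
N = 8 (N = -1*(-8) = 8)
(l + r(-14, 14))*(N + 474) = (-1/310 + 14)*(8 + 474) = (4339/310)*482 = 1045699/155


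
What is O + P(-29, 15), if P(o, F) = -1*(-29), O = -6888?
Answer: -6859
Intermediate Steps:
P(o, F) = 29
O + P(-29, 15) = -6888 + 29 = -6859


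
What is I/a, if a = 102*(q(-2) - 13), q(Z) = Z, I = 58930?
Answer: -5893/153 ≈ -38.516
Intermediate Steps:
a = -1530 (a = 102*(-2 - 13) = 102*(-15) = -1530)
I/a = 58930/(-1530) = 58930*(-1/1530) = -5893/153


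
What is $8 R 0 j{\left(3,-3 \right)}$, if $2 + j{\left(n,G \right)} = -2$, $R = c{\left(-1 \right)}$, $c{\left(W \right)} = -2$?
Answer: $0$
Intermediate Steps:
$R = -2$
$j{\left(n,G \right)} = -4$ ($j{\left(n,G \right)} = -2 - 2 = -4$)
$8 R 0 j{\left(3,-3 \right)} = 8 \left(-2\right) 0 \left(-4\right) = \left(-16\right) 0 = 0$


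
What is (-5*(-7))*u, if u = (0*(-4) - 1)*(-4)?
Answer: 140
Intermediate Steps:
u = 4 (u = (0 - 1)*(-4) = -1*(-4) = 4)
(-5*(-7))*u = -5*(-7)*4 = 35*4 = 140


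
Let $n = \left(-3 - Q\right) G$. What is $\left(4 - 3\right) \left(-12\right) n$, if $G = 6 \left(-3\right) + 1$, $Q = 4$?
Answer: $-1428$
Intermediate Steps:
$G = -17$ ($G = -18 + 1 = -17$)
$n = 119$ ($n = \left(-3 - 4\right) \left(-17\right) = \left(-7\right) \left(-17\right) = 119$)
$\left(4 - 3\right) \left(-12\right) n = \left(4 - 3\right) \left(-12\right) 119 = 1 \left(-12\right) 119 = \left(-12\right) 119 = -1428$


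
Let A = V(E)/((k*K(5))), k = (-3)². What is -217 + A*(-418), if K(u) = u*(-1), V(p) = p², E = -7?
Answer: 10717/45 ≈ 238.16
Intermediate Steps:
K(u) = -u
k = 9
A = -49/45 (A = (-7)²/((9*(-1*5))) = 49/((9*(-5))) = 49/(-45) = 49*(-1/45) = -49/45 ≈ -1.0889)
-217 + A*(-418) = -217 - 49/45*(-418) = -217 + 20482/45 = 10717/45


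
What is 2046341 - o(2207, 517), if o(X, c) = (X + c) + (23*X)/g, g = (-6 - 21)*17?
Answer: 938070964/459 ≈ 2.0437e+6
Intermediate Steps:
g = -459 (g = -27*17 = -459)
o(X, c) = c + 436*X/459 (o(X, c) = (X + c) + (23*X)/(-459) = (X + c) + (23*X)*(-1/459) = (X + c) - 23*X/459 = c + 436*X/459)
2046341 - o(2207, 517) = 2046341 - (517 + (436/459)*2207) = 2046341 - (517 + 962252/459) = 2046341 - 1*1199555/459 = 2046341 - 1199555/459 = 938070964/459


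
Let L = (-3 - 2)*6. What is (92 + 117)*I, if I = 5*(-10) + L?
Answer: -16720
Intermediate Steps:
L = -30 (L = -5*6 = -30)
I = -80 (I = 5*(-10) - 30 = -50 - 30 = -80)
(92 + 117)*I = (92 + 117)*(-80) = 209*(-80) = -16720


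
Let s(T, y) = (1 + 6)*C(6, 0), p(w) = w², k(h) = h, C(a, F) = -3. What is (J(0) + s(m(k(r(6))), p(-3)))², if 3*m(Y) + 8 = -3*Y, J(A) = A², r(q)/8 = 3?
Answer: 441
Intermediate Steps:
r(q) = 24 (r(q) = 8*3 = 24)
m(Y) = -8/3 - Y (m(Y) = -8/3 + (-3*Y)/3 = -8/3 - Y)
s(T, y) = -21 (s(T, y) = (1 + 6)*(-3) = 7*(-3) = -21)
(J(0) + s(m(k(r(6))), p(-3)))² = (0² - 21)² = (0 - 21)² = (-21)² = 441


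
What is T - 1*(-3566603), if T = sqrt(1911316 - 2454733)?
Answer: 3566603 + I*sqrt(543417) ≈ 3.5666e+6 + 737.17*I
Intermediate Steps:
T = I*sqrt(543417) (T = sqrt(-543417) = I*sqrt(543417) ≈ 737.17*I)
T - 1*(-3566603) = I*sqrt(543417) - 1*(-3566603) = I*sqrt(543417) + 3566603 = 3566603 + I*sqrt(543417)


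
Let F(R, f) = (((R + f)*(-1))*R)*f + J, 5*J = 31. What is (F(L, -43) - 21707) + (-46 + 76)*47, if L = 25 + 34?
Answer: 101506/5 ≈ 20301.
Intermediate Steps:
J = 31/5 (J = (⅕)*31 = 31/5 ≈ 6.2000)
L = 59
F(R, f) = 31/5 + R*f*(-R - f) (F(R, f) = (((R + f)*(-1))*R)*f + 31/5 = ((-R - f)*R)*f + 31/5 = (R*(-R - f))*f + 31/5 = R*f*(-R - f) + 31/5 = 31/5 + R*f*(-R - f))
(F(L, -43) - 21707) + (-46 + 76)*47 = ((31/5 - 1*59*(-43)² - 1*(-43)*59²) - 21707) + (-46 + 76)*47 = ((31/5 - 1*59*1849 - 1*(-43)*3481) - 21707) + 30*47 = ((31/5 - 109091 + 149683) - 21707) + 1410 = (202991/5 - 21707) + 1410 = 94456/5 + 1410 = 101506/5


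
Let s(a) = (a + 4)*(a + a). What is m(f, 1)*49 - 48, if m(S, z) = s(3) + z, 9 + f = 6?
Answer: 2059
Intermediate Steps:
f = -3 (f = -9 + 6 = -3)
s(a) = 2*a*(4 + a) (s(a) = (4 + a)*(2*a) = 2*a*(4 + a))
m(S, z) = 42 + z (m(S, z) = 2*3*(4 + 3) + z = 2*3*7 + z = 42 + z)
m(f, 1)*49 - 48 = (42 + 1)*49 - 48 = 43*49 - 48 = 2107 - 48 = 2059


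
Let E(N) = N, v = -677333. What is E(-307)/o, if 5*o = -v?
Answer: -1535/677333 ≈ -0.0022662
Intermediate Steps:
o = 677333/5 (o = (-1*(-677333))/5 = (1/5)*677333 = 677333/5 ≈ 1.3547e+5)
E(-307)/o = -307/677333/5 = -307*5/677333 = -1535/677333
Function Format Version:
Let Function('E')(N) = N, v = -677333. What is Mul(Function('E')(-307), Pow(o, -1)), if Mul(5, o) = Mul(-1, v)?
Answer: Rational(-1535, 677333) ≈ -0.0022662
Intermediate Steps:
o = Rational(677333, 5) (o = Mul(Rational(1, 5), Mul(-1, -677333)) = Mul(Rational(1, 5), 677333) = Rational(677333, 5) ≈ 1.3547e+5)
Mul(Function('E')(-307), Pow(o, -1)) = Mul(-307, Pow(Rational(677333, 5), -1)) = Mul(-307, Rational(5, 677333)) = Rational(-1535, 677333)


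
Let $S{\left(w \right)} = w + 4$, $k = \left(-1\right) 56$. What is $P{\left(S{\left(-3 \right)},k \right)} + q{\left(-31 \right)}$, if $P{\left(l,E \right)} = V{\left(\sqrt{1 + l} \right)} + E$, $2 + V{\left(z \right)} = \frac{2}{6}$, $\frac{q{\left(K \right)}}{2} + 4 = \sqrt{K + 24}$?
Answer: $- \frac{197}{3} + 2 i \sqrt{7} \approx -65.667 + 5.2915 i$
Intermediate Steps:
$q{\left(K \right)} = -8 + 2 \sqrt{24 + K}$ ($q{\left(K \right)} = -8 + 2 \sqrt{K + 24} = -8 + 2 \sqrt{24 + K}$)
$k = -56$
$S{\left(w \right)} = 4 + w$
$V{\left(z \right)} = - \frac{5}{3}$ ($V{\left(z \right)} = -2 + \frac{2}{6} = -2 + 2 \cdot \frac{1}{6} = -2 + \frac{1}{3} = - \frac{5}{3}$)
$P{\left(l,E \right)} = - \frac{5}{3} + E$
$P{\left(S{\left(-3 \right)},k \right)} + q{\left(-31 \right)} = \left(- \frac{5}{3} - 56\right) - \left(8 - 2 \sqrt{24 - 31}\right) = - \frac{173}{3} - \left(8 - 2 \sqrt{-7}\right) = - \frac{173}{3} - \left(8 - 2 i \sqrt{7}\right) = - \frac{197}{3} + 2 i \sqrt{7}$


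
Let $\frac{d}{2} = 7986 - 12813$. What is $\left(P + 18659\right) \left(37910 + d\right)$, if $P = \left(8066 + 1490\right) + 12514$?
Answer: $1150838624$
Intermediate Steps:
$P = 22070$ ($P = 9556 + 12514 = 22070$)
$d = -9654$ ($d = 2 \left(7986 - 12813\right) = 2 \left(-4827\right) = -9654$)
$\left(P + 18659\right) \left(37910 + d\right) = \left(22070 + 18659\right) \left(37910 - 9654\right) = 40729 \cdot 28256 = 1150838624$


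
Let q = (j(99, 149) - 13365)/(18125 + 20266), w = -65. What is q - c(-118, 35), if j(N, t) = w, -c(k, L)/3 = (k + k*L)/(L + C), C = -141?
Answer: 243915662/2034723 ≈ 119.88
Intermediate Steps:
c(k, L) = -3*(k + L*k)/(-141 + L) (c(k, L) = -3*(k + k*L)/(L - 141) = -3*(k + L*k)/(-141 + L))
j(N, t) = -65
q = -13430/38391 (q = (-65 - 13365)/(18125 + 20266) = -13430/38391 ≈ -0.34982)
q - c(-118, 35) = -13430/38391 - (-3)*(-118)*(1 + 35)/(-141 + 35) = -13430/38391 - (-3)*(-118)*36/(-106) = -13430/38391 - (-3)*(-118)*(-1)*36/106 = -13430/38391 - 1*(-6372/53) = -13430/38391 + 6372/53 = 243915662/2034723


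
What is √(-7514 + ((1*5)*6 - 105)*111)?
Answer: I*√15839 ≈ 125.85*I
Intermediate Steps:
√(-7514 + ((1*5)*6 - 105)*111) = √(-7514 + (5*6 - 105)*111) = √(-7514 + (30 - 105)*111) = √(-7514 - 75*111) = √(-7514 - 8325) = √(-15839) = I*√15839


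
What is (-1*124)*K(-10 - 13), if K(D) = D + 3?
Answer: 2480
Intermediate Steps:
K(D) = 3 + D
(-1*124)*K(-10 - 13) = (-1*124)*(3 + (-10 - 13)) = -124*(3 - 23) = -124*(-20) = 2480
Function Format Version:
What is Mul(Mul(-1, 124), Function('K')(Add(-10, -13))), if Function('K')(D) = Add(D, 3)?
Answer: 2480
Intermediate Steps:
Function('K')(D) = Add(3, D)
Mul(Mul(-1, 124), Function('K')(Add(-10, -13))) = Mul(Mul(-1, 124), Add(3, Add(-10, -13))) = Mul(-124, Add(3, -23)) = Mul(-124, -20) = 2480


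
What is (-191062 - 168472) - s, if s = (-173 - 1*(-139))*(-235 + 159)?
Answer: -362118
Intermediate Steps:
s = 2584 (s = (-173 + 139)*(-76) = -34*(-76) = 2584)
(-191062 - 168472) - s = (-191062 - 168472) - 1*2584 = -359534 - 2584 = -362118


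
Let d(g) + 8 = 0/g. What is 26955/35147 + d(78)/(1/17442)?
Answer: -4904244837/35147 ≈ -1.3954e+5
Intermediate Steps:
d(g) = -8 (d(g) = -8 + 0/g = -8 + 0 = -8)
26955/35147 + d(78)/(1/17442) = 26955/35147 - 8/(1/17442) = 26955*(1/35147) - 8/1/17442 = 26955/35147 - 8*17442 = 26955/35147 - 139536 = -4904244837/35147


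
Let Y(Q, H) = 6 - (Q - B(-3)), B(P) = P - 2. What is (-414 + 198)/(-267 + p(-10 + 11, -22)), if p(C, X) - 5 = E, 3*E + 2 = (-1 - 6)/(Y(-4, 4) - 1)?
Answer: 32/39 ≈ 0.82051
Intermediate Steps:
B(P) = -2 + P
Y(Q, H) = 1 - Q (Y(Q, H) = 6 - (Q - (-2 - 3)) = 6 - (Q - 1*(-5)) = 6 - (Q + 5) = 6 - (5 + Q) = 6 + (-5 - Q) = 1 - Q)
E = -5/4 (E = -2/3 + ((-1 - 6)/((1 - 1*(-4)) - 1))/3 = -2/3 + (-7/((1 + 4) - 1))/3 = -2/3 + (-7/(5 - 1))/3 = -2/3 + (-7/4)/3 = -2/3 + (-7*1/4)/3 = -2/3 + (1/3)*(-7/4) = -2/3 - 7/12 = -5/4 ≈ -1.2500)
p(C, X) = 15/4 (p(C, X) = 5 - 5/4 = 15/4)
(-414 + 198)/(-267 + p(-10 + 11, -22)) = (-414 + 198)/(-267 + 15/4) = -216/(-1053/4) = -216*(-4/1053) = 32/39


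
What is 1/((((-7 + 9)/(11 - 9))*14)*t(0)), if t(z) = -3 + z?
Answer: -1/42 ≈ -0.023810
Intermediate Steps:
1/((((-7 + 9)/(11 - 9))*14)*t(0)) = 1/((((-7 + 9)/(11 - 9))*14)*(-3 + 0)) = 1/(((2/2)*14)*(-3)) = 1/(((2*(1/2))*14)*(-3)) = 1/((1*14)*(-3)) = 1/(14*(-3)) = 1/(-42) = -1/42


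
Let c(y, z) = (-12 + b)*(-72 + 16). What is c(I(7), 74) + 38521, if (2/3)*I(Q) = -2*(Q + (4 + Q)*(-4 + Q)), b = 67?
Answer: 35441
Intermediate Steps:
I(Q) = -3*Q - 3*(-4 + Q)*(4 + Q) (I(Q) = 3*(-2*(Q + (4 + Q)*(-4 + Q)))/2 = 3*(-2*(Q + (-4 + Q)*(4 + Q)))/2 = 3*(-2*Q - 2*(-4 + Q)*(4 + Q))/2 = -3*Q - 3*(-4 + Q)*(4 + Q))
c(y, z) = -3080 (c(y, z) = (-12 + 67)*(-72 + 16) = 55*(-56) = -3080)
c(I(7), 74) + 38521 = -3080 + 38521 = 35441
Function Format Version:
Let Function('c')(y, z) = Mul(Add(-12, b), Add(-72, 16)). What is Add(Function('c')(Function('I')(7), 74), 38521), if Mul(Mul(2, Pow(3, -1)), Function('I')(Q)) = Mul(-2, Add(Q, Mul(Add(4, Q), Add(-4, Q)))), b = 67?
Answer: 35441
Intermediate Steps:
Function('I')(Q) = Add(Mul(-3, Q), Mul(-3, Add(-4, Q), Add(4, Q))) (Function('I')(Q) = Mul(Rational(3, 2), Mul(-2, Add(Q, Mul(Add(4, Q), Add(-4, Q))))) = Mul(Rational(3, 2), Mul(-2, Add(Q, Mul(Add(-4, Q), Add(4, Q))))) = Mul(Rational(3, 2), Add(Mul(-2, Q), Mul(-2, Add(-4, Q), Add(4, Q)))) = Add(Mul(-3, Q), Mul(-3, Add(-4, Q), Add(4, Q))))
Function('c')(y, z) = -3080 (Function('c')(y, z) = Mul(Add(-12, 67), Add(-72, 16)) = Mul(55, -56) = -3080)
Add(Function('c')(Function('I')(7), 74), 38521) = Add(-3080, 38521) = 35441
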